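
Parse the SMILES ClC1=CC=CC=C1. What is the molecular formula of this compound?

C6H5Cl

Walk through each heavy atom and fill implicit hydrogens from standard valence (C 4, N 3, O 2, S 2, halogen 1):
  atom 1: Cl (halogen, monovalent) → 0 H
  atom 2: C, bond orders sum to 4 (valence 4) → 0 H
  atom 3: C, bond orders sum to 3 (valence 4) → 1 H
  atom 4: C, bond orders sum to 3 (valence 4) → 1 H
  atom 5: C, bond orders sum to 3 (valence 4) → 1 H
  atom 6: C, bond orders sum to 3 (valence 4) → 1 H
  atom 7: C, bond orders sum to 3 (valence 4) → 1 H
Totals → C:6, H:5, Cl:1.
In Hill order: C6H5Cl.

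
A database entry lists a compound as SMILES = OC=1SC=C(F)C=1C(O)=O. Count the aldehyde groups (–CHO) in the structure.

0

Scan the SMILES for the aldehyde motif — none present.
Groups that are present: 1 carboxylic acid, 1 hydroxyl.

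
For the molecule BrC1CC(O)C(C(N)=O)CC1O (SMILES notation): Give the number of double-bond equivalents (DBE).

Molecular formula: C7H12BrNO3.
DoU = (2C + 2 + N − H − X) / 2, where X is the halogen count and O/S are ignored.
    = (2·7 + 2 + 1 − 12 − 1) / 2 = 4 / 2 = 2.

2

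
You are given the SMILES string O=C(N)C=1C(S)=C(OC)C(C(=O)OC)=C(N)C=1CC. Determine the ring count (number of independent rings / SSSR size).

In SMILES, each pair of matching ring-closure digits denotes one ring-closing bond; the number of such bonds equals the number of independent rings.
Ring-closure bonds here: 1.

1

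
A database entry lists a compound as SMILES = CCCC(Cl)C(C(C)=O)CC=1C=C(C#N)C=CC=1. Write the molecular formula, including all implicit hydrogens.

Walk through each heavy atom and fill implicit hydrogens from standard valence (C 4, N 3, O 2, S 2, halogen 1):
  atom 1: C, bond orders sum to 1 (valence 4) → 3 H
  atom 2: C, bond orders sum to 2 (valence 4) → 2 H
  atom 3: C, bond orders sum to 2 (valence 4) → 2 H
  atom 4: C, bond orders sum to 3 (valence 4) → 1 H
  atom 5: Cl (halogen, monovalent) → 0 H
  atom 6: C, bond orders sum to 3 (valence 4) → 1 H
  atom 7: C, bond orders sum to 4 (valence 4) → 0 H
  atom 8: C, bond orders sum to 1 (valence 4) → 3 H
  atom 9: O, bond orders sum to 2 (valence 2) → 0 H
  atom 10: C, bond orders sum to 2 (valence 4) → 2 H
  atom 11: C, bond orders sum to 4 (valence 4) → 0 H
  atom 12: C, bond orders sum to 3 (valence 4) → 1 H
  atom 13: C, bond orders sum to 4 (valence 4) → 0 H
  atom 14: C, bond orders sum to 4 (valence 4) → 0 H
  atom 15: N, bond orders sum to 3 (valence 3) → 0 H
  atom 16: C, bond orders sum to 3 (valence 4) → 1 H
  atom 17: C, bond orders sum to 3 (valence 4) → 1 H
  atom 18: C, bond orders sum to 3 (valence 4) → 1 H
Totals → C:15, H:18, Cl:1, N:1, O:1.
In Hill order: C15H18ClNO.

C15H18ClNO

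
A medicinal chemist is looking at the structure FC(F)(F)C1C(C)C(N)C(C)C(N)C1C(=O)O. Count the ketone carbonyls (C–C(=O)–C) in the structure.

Scan the SMILES for the ketone motif — none present.
Groups that are present: 1 carboxylic acid, 2 primary amine.

0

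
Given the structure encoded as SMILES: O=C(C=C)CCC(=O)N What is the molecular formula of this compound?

C6H9NO2

Walk through each heavy atom and fill implicit hydrogens from standard valence (C 4, N 3, O 2, S 2, halogen 1):
  atom 1: O, bond orders sum to 2 (valence 2) → 0 H
  atom 2: C, bond orders sum to 4 (valence 4) → 0 H
  atom 3: C, bond orders sum to 3 (valence 4) → 1 H
  atom 4: C, bond orders sum to 2 (valence 4) → 2 H
  atom 5: C, bond orders sum to 2 (valence 4) → 2 H
  atom 6: C, bond orders sum to 2 (valence 4) → 2 H
  atom 7: C, bond orders sum to 4 (valence 4) → 0 H
  atom 8: O, bond orders sum to 2 (valence 2) → 0 H
  atom 9: N, bond orders sum to 1 (valence 3) → 2 H
Totals → C:6, H:9, N:1, O:2.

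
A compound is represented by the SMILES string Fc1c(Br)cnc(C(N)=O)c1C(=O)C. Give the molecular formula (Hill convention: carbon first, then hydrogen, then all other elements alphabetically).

Walk through each heavy atom and fill implicit hydrogens from standard valence (C 4, N 3, O 2, S 2, halogen 1); for lowercase aromatic atoms, an aromatic c carries 1 H when it has two neighbours and 0 H with three, and aromatic n carries 0 H:
  atom 1: F (halogen, monovalent) → 0 H
  atom 2: aromatic c, 3 neighbours → 0 H
  atom 3: aromatic c, 3 neighbours → 0 H
  atom 4: Br (halogen, monovalent) → 0 H
  atom 5: aromatic c, 2 neighbours → 1 H
  atom 6: aromatic n, 2 neighbours → 0 H
  atom 7: aromatic c, 3 neighbours → 0 H
  atom 8: C, bond orders sum to 4 (valence 4) → 0 H
  atom 9: N, bond orders sum to 1 (valence 3) → 2 H
  atom 10: O, bond orders sum to 2 (valence 2) → 0 H
  atom 11: aromatic c, 3 neighbours → 0 H
  atom 12: C, bond orders sum to 4 (valence 4) → 0 H
  atom 13: O, bond orders sum to 2 (valence 2) → 0 H
  atom 14: C, bond orders sum to 1 (valence 4) → 3 H
Totals → C:8, H:6, Br:1, F:1, N:2, O:2.
In Hill order: C8H6BrFN2O2.

C8H6BrFN2O2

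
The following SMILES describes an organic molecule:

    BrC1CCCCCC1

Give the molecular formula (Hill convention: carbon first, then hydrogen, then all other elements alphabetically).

C7H13Br

Walk through each heavy atom and fill implicit hydrogens from standard valence (C 4, N 3, O 2, S 2, halogen 1):
  atom 1: Br (halogen, monovalent) → 0 H
  atom 2: C, bond orders sum to 3 (valence 4) → 1 H
  atom 3: C, bond orders sum to 2 (valence 4) → 2 H
  atom 4: C, bond orders sum to 2 (valence 4) → 2 H
  atom 5: C, bond orders sum to 2 (valence 4) → 2 H
  atom 6: C, bond orders sum to 2 (valence 4) → 2 H
  atom 7: C, bond orders sum to 2 (valence 4) → 2 H
  atom 8: C, bond orders sum to 2 (valence 4) → 2 H
Totals → C:7, H:13, Br:1.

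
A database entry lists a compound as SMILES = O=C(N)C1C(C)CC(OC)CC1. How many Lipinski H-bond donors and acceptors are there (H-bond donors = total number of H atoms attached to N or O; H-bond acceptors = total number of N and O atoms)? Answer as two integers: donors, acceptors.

Donors: find every N or O and count the H atoms it carries.
  atom 1 (O): bond orders sum to 2 → 0 H
  atom 3 (N): bond orders sum to 1 → 2 H
  atom 9 (O): bond orders sum to 2 → 0 H
Lipinski HBD = 2.
Acceptors: N atoms = 1, O atoms = 2 → HBA = 3.

2, 3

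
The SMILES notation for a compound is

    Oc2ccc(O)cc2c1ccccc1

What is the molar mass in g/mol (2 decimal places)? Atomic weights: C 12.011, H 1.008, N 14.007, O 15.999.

186.21 g/mol

First, the molecular formula is C12H10O2 (counting implicit H from valence).
  C: 12 × 12.011 = 144.132
  H: 10 × 1.008 = 10.080
  O: 2 × 15.999 = 31.998
Sum: 12×12.011 + 10×1.008 + 2×15.999 = 186.210 → 186.21 g/mol.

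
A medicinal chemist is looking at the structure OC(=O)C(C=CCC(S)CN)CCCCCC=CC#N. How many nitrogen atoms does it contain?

Scan the SMILES for N atoms (remember two-letter symbols like Cl and Br are single atoms).
Nitrogen count: 2.

2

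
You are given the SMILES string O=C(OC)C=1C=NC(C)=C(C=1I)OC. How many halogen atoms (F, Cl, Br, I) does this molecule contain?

1

Halogen atoms appear at heavy-atom position 12 (1×I).
Other groups present: 1 ester, 1 ether.
Halogen count: 1.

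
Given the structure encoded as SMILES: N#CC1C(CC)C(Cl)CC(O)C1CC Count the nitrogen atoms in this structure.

1

Scan the SMILES for N atoms (remember two-letter symbols like Cl and Br are single atoms).
Nitrogen count: 1.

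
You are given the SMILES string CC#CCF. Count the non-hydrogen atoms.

Every atom symbol written in the SMILES (organic subset) is one heavy atom; implicit H are not written.
Heavy atoms by element → C:4, F:1.
Total: 5.

5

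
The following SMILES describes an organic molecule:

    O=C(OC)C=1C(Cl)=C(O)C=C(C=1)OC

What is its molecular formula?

C9H9ClO4

Walk through each heavy atom and fill implicit hydrogens from standard valence (C 4, N 3, O 2, S 2, halogen 1):
  atom 1: O, bond orders sum to 2 (valence 2) → 0 H
  atom 2: C, bond orders sum to 4 (valence 4) → 0 H
  atom 3: O, bond orders sum to 2 (valence 2) → 0 H
  atom 4: C, bond orders sum to 1 (valence 4) → 3 H
  atom 5: C, bond orders sum to 4 (valence 4) → 0 H
  atom 6: C, bond orders sum to 4 (valence 4) → 0 H
  atom 7: Cl (halogen, monovalent) → 0 H
  atom 8: C, bond orders sum to 4 (valence 4) → 0 H
  atom 9: O, bond orders sum to 1 (valence 2) → 1 H
  atom 10: C, bond orders sum to 3 (valence 4) → 1 H
  atom 11: C, bond orders sum to 4 (valence 4) → 0 H
  atom 12: C, bond orders sum to 3 (valence 4) → 1 H
  atom 13: O, bond orders sum to 2 (valence 2) → 0 H
  atom 14: C, bond orders sum to 1 (valence 4) → 3 H
Totals → C:9, H:9, Cl:1, O:4.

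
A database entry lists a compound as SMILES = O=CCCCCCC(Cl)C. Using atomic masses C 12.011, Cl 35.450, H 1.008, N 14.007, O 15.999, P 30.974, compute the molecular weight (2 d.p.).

162.66 g/mol

First, the molecular formula is C8H15ClO (counting implicit H from valence).
  C: 8 × 12.011 = 96.088
  Cl: 1 × 35.450 = 35.450
  H: 15 × 1.008 = 15.120
  O: 1 × 15.999 = 15.999
Sum: 8×12.011 + 1×35.450 + 15×1.008 + 1×15.999 = 162.657 → 162.66 g/mol.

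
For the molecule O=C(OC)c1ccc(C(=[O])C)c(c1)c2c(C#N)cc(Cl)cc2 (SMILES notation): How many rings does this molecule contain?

In SMILES, each pair of matching ring-closure digits denotes one ring-closing bond; the number of such bonds equals the number of independent rings.
Ring-closure bonds here: 2.

2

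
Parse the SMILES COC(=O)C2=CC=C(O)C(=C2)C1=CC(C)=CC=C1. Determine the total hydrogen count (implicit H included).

14

Walk through each heavy atom and fill implicit hydrogens from standard valence (C 4, N 3, O 2, S 2, halogen 1):
  atom 1: C, bond orders sum to 1 (valence 4) → 3 H
  atom 2: O, bond orders sum to 2 (valence 2) → 0 H
  atom 3: C, bond orders sum to 4 (valence 4) → 0 H
  atom 4: O, bond orders sum to 2 (valence 2) → 0 H
  atom 5: C, bond orders sum to 4 (valence 4) → 0 H
  atom 6: C, bond orders sum to 3 (valence 4) → 1 H
  atom 7: C, bond orders sum to 3 (valence 4) → 1 H
  atom 8: C, bond orders sum to 4 (valence 4) → 0 H
  atom 9: O, bond orders sum to 1 (valence 2) → 1 H
  atom 10: C, bond orders sum to 4 (valence 4) → 0 H
  atom 11: C, bond orders sum to 3 (valence 4) → 1 H
  atom 12: C, bond orders sum to 4 (valence 4) → 0 H
  atom 13: C, bond orders sum to 3 (valence 4) → 1 H
  atom 14: C, bond orders sum to 4 (valence 4) → 0 H
  atom 15: C, bond orders sum to 1 (valence 4) → 3 H
  atom 16: C, bond orders sum to 3 (valence 4) → 1 H
  atom 17: C, bond orders sum to 3 (valence 4) → 1 H
  atom 18: C, bond orders sum to 3 (valence 4) → 1 H
Total hydrogens: 14.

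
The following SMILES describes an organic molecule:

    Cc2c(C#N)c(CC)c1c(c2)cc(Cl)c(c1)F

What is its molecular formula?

Walk through each heavy atom and fill implicit hydrogens from standard valence (C 4, N 3, O 2, S 2, halogen 1); for lowercase aromatic atoms, an aromatic c carries 1 H when it has two neighbours and 0 H with three, and aromatic n carries 0 H:
  atom 1: C, bond orders sum to 1 (valence 4) → 3 H
  atom 2: aromatic c, 3 neighbours → 0 H
  atom 3: aromatic c, 3 neighbours → 0 H
  atom 4: C, bond orders sum to 4 (valence 4) → 0 H
  atom 5: N, bond orders sum to 3 (valence 3) → 0 H
  atom 6: aromatic c, 3 neighbours → 0 H
  atom 7: C, bond orders sum to 2 (valence 4) → 2 H
  atom 8: C, bond orders sum to 1 (valence 4) → 3 H
  atom 9: aromatic c, 3 neighbours → 0 H
  atom 10: aromatic c, 3 neighbours → 0 H
  atom 11: aromatic c, 2 neighbours → 1 H
  atom 12: aromatic c, 2 neighbours → 1 H
  atom 13: aromatic c, 3 neighbours → 0 H
  atom 14: Cl (halogen, monovalent) → 0 H
  atom 15: aromatic c, 3 neighbours → 0 H
  atom 16: aromatic c, 2 neighbours → 1 H
  atom 17: F (halogen, monovalent) → 0 H
Totals → C:14, H:11, Cl:1, F:1, N:1.
In Hill order: C14H11ClFN.

C14H11ClFN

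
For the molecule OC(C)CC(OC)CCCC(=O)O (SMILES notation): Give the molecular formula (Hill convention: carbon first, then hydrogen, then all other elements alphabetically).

C9H18O4

Walk through each heavy atom and fill implicit hydrogens from standard valence (C 4, N 3, O 2, S 2, halogen 1):
  atom 1: O, bond orders sum to 1 (valence 2) → 1 H
  atom 2: C, bond orders sum to 3 (valence 4) → 1 H
  atom 3: C, bond orders sum to 1 (valence 4) → 3 H
  atom 4: C, bond orders sum to 2 (valence 4) → 2 H
  atom 5: C, bond orders sum to 3 (valence 4) → 1 H
  atom 6: O, bond orders sum to 2 (valence 2) → 0 H
  atom 7: C, bond orders sum to 1 (valence 4) → 3 H
  atom 8: C, bond orders sum to 2 (valence 4) → 2 H
  atom 9: C, bond orders sum to 2 (valence 4) → 2 H
  atom 10: C, bond orders sum to 2 (valence 4) → 2 H
  atom 11: C, bond orders sum to 4 (valence 4) → 0 H
  atom 12: O, bond orders sum to 2 (valence 2) → 0 H
  atom 13: O, bond orders sum to 1 (valence 2) → 1 H
Totals → C:9, H:18, O:4.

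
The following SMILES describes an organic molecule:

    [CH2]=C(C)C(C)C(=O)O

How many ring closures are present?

In SMILES, each pair of matching ring-closure digits denotes one ring-closing bond; the number of such bonds equals the number of independent rings.
Ring-closure bonds here: 0.

0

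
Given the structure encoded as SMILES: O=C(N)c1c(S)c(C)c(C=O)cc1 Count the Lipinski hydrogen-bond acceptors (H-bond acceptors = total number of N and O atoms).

N atoms: 1; O atoms: 2.
Lipinski HBA = 1 + 2 = 3.

3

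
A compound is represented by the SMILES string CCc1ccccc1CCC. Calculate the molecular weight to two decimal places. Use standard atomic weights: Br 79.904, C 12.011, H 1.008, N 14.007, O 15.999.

First, the molecular formula is C11H16 (counting implicit H from valence).
  C: 11 × 12.011 = 132.121
  H: 16 × 1.008 = 16.128
Sum: 11×12.011 + 16×1.008 = 148.249 → 148.25 g/mol.

148.25 g/mol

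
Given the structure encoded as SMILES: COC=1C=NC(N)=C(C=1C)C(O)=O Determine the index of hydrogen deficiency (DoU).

Molecular formula: C8H10N2O3.
DoU = (2C + 2 + N − H − X) / 2, where X is the halogen count and O/S are ignored.
    = (2·8 + 2 + 2 − 10 − 0) / 2 = 10 / 2 = 5.

5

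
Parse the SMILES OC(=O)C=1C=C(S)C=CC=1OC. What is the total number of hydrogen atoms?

8

Walk through each heavy atom and fill implicit hydrogens from standard valence (C 4, N 3, O 2, S 2, halogen 1):
  atom 1: O, bond orders sum to 1 (valence 2) → 1 H
  atom 2: C, bond orders sum to 4 (valence 4) → 0 H
  atom 3: O, bond orders sum to 2 (valence 2) → 0 H
  atom 4: C, bond orders sum to 4 (valence 4) → 0 H
  atom 5: C, bond orders sum to 3 (valence 4) → 1 H
  atom 6: C, bond orders sum to 4 (valence 4) → 0 H
  atom 7: S, bond orders sum to 1 (valence 2) → 1 H
  atom 8: C, bond orders sum to 3 (valence 4) → 1 H
  atom 9: C, bond orders sum to 3 (valence 4) → 1 H
  atom 10: C, bond orders sum to 4 (valence 4) → 0 H
  atom 11: O, bond orders sum to 2 (valence 2) → 0 H
  atom 12: C, bond orders sum to 1 (valence 4) → 3 H
Total hydrogens: 8.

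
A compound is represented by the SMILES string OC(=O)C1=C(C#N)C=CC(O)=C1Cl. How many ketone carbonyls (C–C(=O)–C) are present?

0

Scan the SMILES for the ketone motif — none present.
Groups that are present: 1 carboxylic acid, 1 hydroxyl, 1 nitrile.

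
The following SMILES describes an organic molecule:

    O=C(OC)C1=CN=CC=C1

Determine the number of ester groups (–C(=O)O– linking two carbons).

1

The ester motif appears at heavy-atom position 2 in the SMILES.
Ester count: 1.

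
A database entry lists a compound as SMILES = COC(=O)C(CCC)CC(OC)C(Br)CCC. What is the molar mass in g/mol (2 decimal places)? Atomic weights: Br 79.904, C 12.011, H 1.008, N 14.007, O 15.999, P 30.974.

First, the molecular formula is C13H25BrO3 (counting implicit H from valence).
  Br: 1 × 79.904 = 79.904
  C: 13 × 12.011 = 156.143
  H: 25 × 1.008 = 25.200
  O: 3 × 15.999 = 47.997
Sum: 1×79.904 + 13×12.011 + 25×1.008 + 3×15.999 = 309.244 → 309.24 g/mol.

309.24 g/mol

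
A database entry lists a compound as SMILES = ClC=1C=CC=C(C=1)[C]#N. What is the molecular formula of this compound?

C7H4ClN

Walk through each heavy atom and fill implicit hydrogens from standard valence (C 4, N 3, O 2, S 2, halogen 1):
  atom 1: Cl (halogen, monovalent) → 0 H
  atom 2: C, bond orders sum to 4 (valence 4) → 0 H
  atom 3: C, bond orders sum to 3 (valence 4) → 1 H
  atom 4: C, bond orders sum to 3 (valence 4) → 1 H
  atom 5: C, bond orders sum to 3 (valence 4) → 1 H
  atom 6: C, bond orders sum to 4 (valence 4) → 0 H
  atom 7: C, bond orders sum to 3 (valence 4) → 1 H
  atom 8: C with explicit H count 0
  atom 9: N, bond orders sum to 3 (valence 3) → 0 H
Totals → C:7, H:4, Cl:1, N:1.
In Hill order: C7H4ClN.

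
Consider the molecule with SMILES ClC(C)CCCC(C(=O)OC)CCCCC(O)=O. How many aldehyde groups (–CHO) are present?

0

Scan the SMILES for the aldehyde motif — none present.
Groups that are present: 1 carboxylic acid, 1 ester.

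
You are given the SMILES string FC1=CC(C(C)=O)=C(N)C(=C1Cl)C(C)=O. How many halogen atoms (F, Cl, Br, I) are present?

Halogen atoms appear at heavy-atom positions 1, 12 (1×Cl, 1×F).
Other groups present: 2 ketone, 1 primary amine.
Halogen count: 2.

2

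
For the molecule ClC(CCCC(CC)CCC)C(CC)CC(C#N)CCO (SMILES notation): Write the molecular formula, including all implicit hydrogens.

C18H34ClNO

Walk through each heavy atom and fill implicit hydrogens from standard valence (C 4, N 3, O 2, S 2, halogen 1):
  atom 1: Cl (halogen, monovalent) → 0 H
  atom 2: C, bond orders sum to 3 (valence 4) → 1 H
  atom 3: C, bond orders sum to 2 (valence 4) → 2 H
  atom 4: C, bond orders sum to 2 (valence 4) → 2 H
  atom 5: C, bond orders sum to 2 (valence 4) → 2 H
  atom 6: C, bond orders sum to 3 (valence 4) → 1 H
  atom 7: C, bond orders sum to 2 (valence 4) → 2 H
  atom 8: C, bond orders sum to 1 (valence 4) → 3 H
  atom 9: C, bond orders sum to 2 (valence 4) → 2 H
  atom 10: C, bond orders sum to 2 (valence 4) → 2 H
  atom 11: C, bond orders sum to 1 (valence 4) → 3 H
  atom 12: C, bond orders sum to 3 (valence 4) → 1 H
  atom 13: C, bond orders sum to 2 (valence 4) → 2 H
  atom 14: C, bond orders sum to 1 (valence 4) → 3 H
  atom 15: C, bond orders sum to 2 (valence 4) → 2 H
  atom 16: C, bond orders sum to 3 (valence 4) → 1 H
  atom 17: C, bond orders sum to 4 (valence 4) → 0 H
  atom 18: N, bond orders sum to 3 (valence 3) → 0 H
  atom 19: C, bond orders sum to 2 (valence 4) → 2 H
  atom 20: C, bond orders sum to 2 (valence 4) → 2 H
  atom 21: O, bond orders sum to 1 (valence 2) → 1 H
Totals → C:18, H:34, Cl:1, N:1, O:1.
In Hill order: C18H34ClNO.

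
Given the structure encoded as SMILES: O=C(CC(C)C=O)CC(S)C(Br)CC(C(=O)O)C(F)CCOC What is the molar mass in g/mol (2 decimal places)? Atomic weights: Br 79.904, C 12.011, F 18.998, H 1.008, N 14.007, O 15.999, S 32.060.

415.31 g/mol

First, the molecular formula is C15H24BrFO5S (counting implicit H from valence).
  Br: 1 × 79.904 = 79.904
  C: 15 × 12.011 = 180.165
  F: 1 × 18.998 = 18.998
  H: 24 × 1.008 = 24.192
  O: 5 × 15.999 = 79.995
  S: 1 × 32.060 = 32.060
Sum: 1×79.904 + 15×12.011 + 1×18.998 + 24×1.008 + 5×15.999 + 1×32.060 = 415.314 → 415.31 g/mol.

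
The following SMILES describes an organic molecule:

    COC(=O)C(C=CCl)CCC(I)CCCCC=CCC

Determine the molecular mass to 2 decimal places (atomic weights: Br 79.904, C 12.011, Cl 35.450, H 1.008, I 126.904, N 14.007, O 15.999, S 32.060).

First, the molecular formula is C16H26ClIO2 (counting implicit H from valence).
  C: 16 × 12.011 = 192.176
  Cl: 1 × 35.450 = 35.450
  H: 26 × 1.008 = 26.208
  I: 1 × 126.904 = 126.904
  O: 2 × 15.999 = 31.998
Sum: 16×12.011 + 1×35.450 + 26×1.008 + 1×126.904 + 2×15.999 = 412.736 → 412.74 g/mol.

412.74 g/mol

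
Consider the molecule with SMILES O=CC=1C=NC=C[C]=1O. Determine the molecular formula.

C6H5NO2

Walk through each heavy atom and fill implicit hydrogens from standard valence (C 4, N 3, O 2, S 2, halogen 1):
  atom 1: O, bond orders sum to 2 (valence 2) → 0 H
  atom 2: C, bond orders sum to 3 (valence 4) → 1 H
  atom 3: C, bond orders sum to 4 (valence 4) → 0 H
  atom 4: C, bond orders sum to 3 (valence 4) → 1 H
  atom 5: N, bond orders sum to 3 (valence 3) → 0 H
  atom 6: C, bond orders sum to 3 (valence 4) → 1 H
  atom 7: C, bond orders sum to 3 (valence 4) → 1 H
  atom 8: C with explicit H count 0
  atom 9: O, bond orders sum to 1 (valence 2) → 1 H
Totals → C:6, H:5, N:1, O:2.
In Hill order: C6H5NO2.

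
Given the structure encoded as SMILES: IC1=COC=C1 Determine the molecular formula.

Walk through each heavy atom and fill implicit hydrogens from standard valence (C 4, N 3, O 2, S 2, halogen 1):
  atom 1: I (halogen, monovalent) → 0 H
  atom 2: C, bond orders sum to 4 (valence 4) → 0 H
  atom 3: C, bond orders sum to 3 (valence 4) → 1 H
  atom 4: O, bond orders sum to 2 (valence 2) → 0 H
  atom 5: C, bond orders sum to 3 (valence 4) → 1 H
  atom 6: C, bond orders sum to 3 (valence 4) → 1 H
Totals → C:4, H:3, I:1, O:1.

C4H3IO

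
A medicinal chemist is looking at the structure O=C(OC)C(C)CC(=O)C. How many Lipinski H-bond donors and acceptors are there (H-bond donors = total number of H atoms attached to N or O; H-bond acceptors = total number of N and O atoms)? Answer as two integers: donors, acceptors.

Donors: find every N or O and count the H atoms it carries.
  atom 1 (O): bond orders sum to 2 → 0 H
  atom 3 (O): bond orders sum to 2 → 0 H
  atom 9 (O): bond orders sum to 2 → 0 H
Lipinski HBD = 0.
Acceptors: N atoms = 0, O atoms = 3 → HBA = 3.

0, 3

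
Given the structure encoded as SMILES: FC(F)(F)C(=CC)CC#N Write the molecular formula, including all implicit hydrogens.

C6H6F3N

Walk through each heavy atom and fill implicit hydrogens from standard valence (C 4, N 3, O 2, S 2, halogen 1):
  atom 1: F (halogen, monovalent) → 0 H
  atom 2: C, bond orders sum to 4 (valence 4) → 0 H
  atom 3: F (halogen, monovalent) → 0 H
  atom 4: F (halogen, monovalent) → 0 H
  atom 5: C, bond orders sum to 4 (valence 4) → 0 H
  atom 6: C, bond orders sum to 3 (valence 4) → 1 H
  atom 7: C, bond orders sum to 1 (valence 4) → 3 H
  atom 8: C, bond orders sum to 2 (valence 4) → 2 H
  atom 9: C, bond orders sum to 4 (valence 4) → 0 H
  atom 10: N, bond orders sum to 3 (valence 3) → 0 H
Totals → C:6, H:6, F:3, N:1.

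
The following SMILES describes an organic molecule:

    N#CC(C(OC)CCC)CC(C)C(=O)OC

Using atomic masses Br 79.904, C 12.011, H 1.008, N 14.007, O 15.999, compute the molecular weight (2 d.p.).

227.30 g/mol

First, the molecular formula is C12H21NO3 (counting implicit H from valence).
  C: 12 × 12.011 = 144.132
  H: 21 × 1.008 = 21.168
  N: 1 × 14.007 = 14.007
  O: 3 × 15.999 = 47.997
Sum: 12×12.011 + 21×1.008 + 1×14.007 + 3×15.999 = 227.304 → 227.30 g/mol.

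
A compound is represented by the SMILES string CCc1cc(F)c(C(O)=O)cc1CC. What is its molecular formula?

Walk through each heavy atom and fill implicit hydrogens from standard valence (C 4, N 3, O 2, S 2, halogen 1); for lowercase aromatic atoms, an aromatic c carries 1 H when it has two neighbours and 0 H with three, and aromatic n carries 0 H:
  atom 1: C, bond orders sum to 1 (valence 4) → 3 H
  atom 2: C, bond orders sum to 2 (valence 4) → 2 H
  atom 3: aromatic c, 3 neighbours → 0 H
  atom 4: aromatic c, 2 neighbours → 1 H
  atom 5: aromatic c, 3 neighbours → 0 H
  atom 6: F (halogen, monovalent) → 0 H
  atom 7: aromatic c, 3 neighbours → 0 H
  atom 8: C, bond orders sum to 4 (valence 4) → 0 H
  atom 9: O, bond orders sum to 1 (valence 2) → 1 H
  atom 10: O, bond orders sum to 2 (valence 2) → 0 H
  atom 11: aromatic c, 2 neighbours → 1 H
  atom 12: aromatic c, 3 neighbours → 0 H
  atom 13: C, bond orders sum to 2 (valence 4) → 2 H
  atom 14: C, bond orders sum to 1 (valence 4) → 3 H
Totals → C:11, H:13, F:1, O:2.
In Hill order: C11H13FO2.

C11H13FO2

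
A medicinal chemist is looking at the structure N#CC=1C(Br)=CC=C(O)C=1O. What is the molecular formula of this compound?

C7H4BrNO2

Walk through each heavy atom and fill implicit hydrogens from standard valence (C 4, N 3, O 2, S 2, halogen 1):
  atom 1: N, bond orders sum to 3 (valence 3) → 0 H
  atom 2: C, bond orders sum to 4 (valence 4) → 0 H
  atom 3: C, bond orders sum to 4 (valence 4) → 0 H
  atom 4: C, bond orders sum to 4 (valence 4) → 0 H
  atom 5: Br (halogen, monovalent) → 0 H
  atom 6: C, bond orders sum to 3 (valence 4) → 1 H
  atom 7: C, bond orders sum to 3 (valence 4) → 1 H
  atom 8: C, bond orders sum to 4 (valence 4) → 0 H
  atom 9: O, bond orders sum to 1 (valence 2) → 1 H
  atom 10: C, bond orders sum to 4 (valence 4) → 0 H
  atom 11: O, bond orders sum to 1 (valence 2) → 1 H
Totals → C:7, H:4, Br:1, N:1, O:2.
In Hill order: C7H4BrNO2.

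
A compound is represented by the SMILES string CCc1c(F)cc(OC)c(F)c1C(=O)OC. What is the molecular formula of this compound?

Walk through each heavy atom and fill implicit hydrogens from standard valence (C 4, N 3, O 2, S 2, halogen 1); for lowercase aromatic atoms, an aromatic c carries 1 H when it has two neighbours and 0 H with three, and aromatic n carries 0 H:
  atom 1: C, bond orders sum to 1 (valence 4) → 3 H
  atom 2: C, bond orders sum to 2 (valence 4) → 2 H
  atom 3: aromatic c, 3 neighbours → 0 H
  atom 4: aromatic c, 3 neighbours → 0 H
  atom 5: F (halogen, monovalent) → 0 H
  atom 6: aromatic c, 2 neighbours → 1 H
  atom 7: aromatic c, 3 neighbours → 0 H
  atom 8: O, bond orders sum to 2 (valence 2) → 0 H
  atom 9: C, bond orders sum to 1 (valence 4) → 3 H
  atom 10: aromatic c, 3 neighbours → 0 H
  atom 11: F (halogen, monovalent) → 0 H
  atom 12: aromatic c, 3 neighbours → 0 H
  atom 13: C, bond orders sum to 4 (valence 4) → 0 H
  atom 14: O, bond orders sum to 2 (valence 2) → 0 H
  atom 15: O, bond orders sum to 2 (valence 2) → 0 H
  atom 16: C, bond orders sum to 1 (valence 4) → 3 H
Totals → C:11, H:12, F:2, O:3.

C11H12F2O3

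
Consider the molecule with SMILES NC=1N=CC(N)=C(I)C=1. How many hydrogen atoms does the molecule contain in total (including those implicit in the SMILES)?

6

Walk through each heavy atom and fill implicit hydrogens from standard valence (C 4, N 3, O 2, S 2, halogen 1):
  atom 1: N, bond orders sum to 1 (valence 3) → 2 H
  atom 2: C, bond orders sum to 4 (valence 4) → 0 H
  atom 3: N, bond orders sum to 3 (valence 3) → 0 H
  atom 4: C, bond orders sum to 3 (valence 4) → 1 H
  atom 5: C, bond orders sum to 4 (valence 4) → 0 H
  atom 6: N, bond orders sum to 1 (valence 3) → 2 H
  atom 7: C, bond orders sum to 4 (valence 4) → 0 H
  atom 8: I (halogen, monovalent) → 0 H
  atom 9: C, bond orders sum to 3 (valence 4) → 1 H
Total hydrogens: 6.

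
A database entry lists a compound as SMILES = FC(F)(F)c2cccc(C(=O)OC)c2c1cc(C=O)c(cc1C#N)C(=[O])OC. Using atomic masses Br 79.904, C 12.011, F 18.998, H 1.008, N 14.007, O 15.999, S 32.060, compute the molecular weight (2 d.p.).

First, the molecular formula is C19H12F3NO5 (counting implicit H from valence).
  C: 19 × 12.011 = 228.209
  F: 3 × 18.998 = 56.994
  H: 12 × 1.008 = 12.096
  N: 1 × 14.007 = 14.007
  O: 5 × 15.999 = 79.995
Sum: 19×12.011 + 3×18.998 + 12×1.008 + 1×14.007 + 5×15.999 = 391.301 → 391.30 g/mol.

391.30 g/mol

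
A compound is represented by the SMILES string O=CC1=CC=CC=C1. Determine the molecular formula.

Walk through each heavy atom and fill implicit hydrogens from standard valence (C 4, N 3, O 2, S 2, halogen 1):
  atom 1: O, bond orders sum to 2 (valence 2) → 0 H
  atom 2: C, bond orders sum to 3 (valence 4) → 1 H
  atom 3: C, bond orders sum to 4 (valence 4) → 0 H
  atom 4: C, bond orders sum to 3 (valence 4) → 1 H
  atom 5: C, bond orders sum to 3 (valence 4) → 1 H
  atom 6: C, bond orders sum to 3 (valence 4) → 1 H
  atom 7: C, bond orders sum to 3 (valence 4) → 1 H
  atom 8: C, bond orders sum to 3 (valence 4) → 1 H
Totals → C:7, H:6, O:1.
In Hill order: C7H6O.

C7H6O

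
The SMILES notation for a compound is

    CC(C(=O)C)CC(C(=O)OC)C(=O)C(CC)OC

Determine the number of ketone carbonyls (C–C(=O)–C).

The ketone motif appears at heavy-atom positions 3, 12 in the SMILES.
Other groups present: 1 ester, 1 ether.
Ketone count: 2.

2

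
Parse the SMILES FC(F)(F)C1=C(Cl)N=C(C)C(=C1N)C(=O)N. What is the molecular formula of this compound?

Walk through each heavy atom and fill implicit hydrogens from standard valence (C 4, N 3, O 2, S 2, halogen 1):
  atom 1: F (halogen, monovalent) → 0 H
  atom 2: C, bond orders sum to 4 (valence 4) → 0 H
  atom 3: F (halogen, monovalent) → 0 H
  atom 4: F (halogen, monovalent) → 0 H
  atom 5: C, bond orders sum to 4 (valence 4) → 0 H
  atom 6: C, bond orders sum to 4 (valence 4) → 0 H
  atom 7: Cl (halogen, monovalent) → 0 H
  atom 8: N, bond orders sum to 3 (valence 3) → 0 H
  atom 9: C, bond orders sum to 4 (valence 4) → 0 H
  atom 10: C, bond orders sum to 1 (valence 4) → 3 H
  atom 11: C, bond orders sum to 4 (valence 4) → 0 H
  atom 12: C, bond orders sum to 4 (valence 4) → 0 H
  atom 13: N, bond orders sum to 1 (valence 3) → 2 H
  atom 14: C, bond orders sum to 4 (valence 4) → 0 H
  atom 15: O, bond orders sum to 2 (valence 2) → 0 H
  atom 16: N, bond orders sum to 1 (valence 3) → 2 H
Totals → C:8, H:7, Cl:1, F:3, N:3, O:1.

C8H7ClF3N3O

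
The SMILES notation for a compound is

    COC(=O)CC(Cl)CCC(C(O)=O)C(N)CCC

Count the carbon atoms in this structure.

Count every carbon token in the SMILES (each C, including those in ring-closure positions and inside branches).
Carbon count: 12.

12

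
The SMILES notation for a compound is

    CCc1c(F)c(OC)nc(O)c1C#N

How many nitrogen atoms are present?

Scan the SMILES for N atoms (remember two-letter symbols like Cl and Br are single atoms).
Nitrogen count: 2.

2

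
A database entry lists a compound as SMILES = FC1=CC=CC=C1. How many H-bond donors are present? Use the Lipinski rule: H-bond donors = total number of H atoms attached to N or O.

Donors: find every N or O and count the H atoms it carries.
  (no N or O atoms present)
Lipinski HBD = 0.

0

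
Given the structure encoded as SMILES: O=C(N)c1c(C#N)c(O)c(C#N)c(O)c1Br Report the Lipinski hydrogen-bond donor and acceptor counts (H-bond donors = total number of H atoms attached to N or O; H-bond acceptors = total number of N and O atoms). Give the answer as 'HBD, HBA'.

4, 6

Donors: find every N or O and count the H atoms it carries.
  atom 1 (O): bond orders sum to 2 → 0 H
  atom 3 (N): bond orders sum to 1 → 2 H
  atom 7 (N): bond orders sum to 3 → 0 H
  atom 9 (O): bond orders sum to 1 → 1 H
  atom 12 (N): bond orders sum to 3 → 0 H
  atom 14 (O): bond orders sum to 1 → 1 H
Lipinski HBD = 4.
Acceptors: N atoms = 3, O atoms = 3 → HBA = 6.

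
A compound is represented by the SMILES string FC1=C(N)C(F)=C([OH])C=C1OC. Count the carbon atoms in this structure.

7

Count every carbon token in the SMILES (each C, including those in ring-closure positions and inside branches).
Carbon count: 7.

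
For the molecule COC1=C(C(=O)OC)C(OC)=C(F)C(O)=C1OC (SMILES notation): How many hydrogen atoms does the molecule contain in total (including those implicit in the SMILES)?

Walk through each heavy atom and fill implicit hydrogens from standard valence (C 4, N 3, O 2, S 2, halogen 1):
  atom 1: C, bond orders sum to 1 (valence 4) → 3 H
  atom 2: O, bond orders sum to 2 (valence 2) → 0 H
  atom 3: C, bond orders sum to 4 (valence 4) → 0 H
  atom 4: C, bond orders sum to 4 (valence 4) → 0 H
  atom 5: C, bond orders sum to 4 (valence 4) → 0 H
  atom 6: O, bond orders sum to 2 (valence 2) → 0 H
  atom 7: O, bond orders sum to 2 (valence 2) → 0 H
  atom 8: C, bond orders sum to 1 (valence 4) → 3 H
  atom 9: C, bond orders sum to 4 (valence 4) → 0 H
  atom 10: O, bond orders sum to 2 (valence 2) → 0 H
  atom 11: C, bond orders sum to 1 (valence 4) → 3 H
  atom 12: C, bond orders sum to 4 (valence 4) → 0 H
  atom 13: F (halogen, monovalent) → 0 H
  atom 14: C, bond orders sum to 4 (valence 4) → 0 H
  atom 15: O, bond orders sum to 1 (valence 2) → 1 H
  atom 16: C, bond orders sum to 4 (valence 4) → 0 H
  atom 17: O, bond orders sum to 2 (valence 2) → 0 H
  atom 18: C, bond orders sum to 1 (valence 4) → 3 H
Total hydrogens: 13.

13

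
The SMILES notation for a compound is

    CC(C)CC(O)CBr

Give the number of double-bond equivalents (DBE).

0

Molecular formula: C6H13BrO.
DoU = (2C + 2 + N − H − X) / 2, where X is the halogen count and O/S are ignored.
    = (2·6 + 2 + 0 − 13 − 1) / 2 = 0 / 2 = 0.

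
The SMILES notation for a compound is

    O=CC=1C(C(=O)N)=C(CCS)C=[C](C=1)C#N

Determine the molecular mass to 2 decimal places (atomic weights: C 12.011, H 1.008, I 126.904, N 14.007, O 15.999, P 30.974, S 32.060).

First, the molecular formula is C11H10N2O2S (counting implicit H from valence).
  C: 11 × 12.011 = 132.121
  H: 10 × 1.008 = 10.080
  N: 2 × 14.007 = 28.014
  O: 2 × 15.999 = 31.998
  S: 1 × 32.060 = 32.060
Sum: 11×12.011 + 10×1.008 + 2×14.007 + 2×15.999 + 1×32.060 = 234.273 → 234.27 g/mol.

234.27 g/mol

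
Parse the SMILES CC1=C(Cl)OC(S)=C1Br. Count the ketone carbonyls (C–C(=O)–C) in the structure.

0

Scan the SMILES for the ketone motif — none present.
Groups that are present: 1 thiol.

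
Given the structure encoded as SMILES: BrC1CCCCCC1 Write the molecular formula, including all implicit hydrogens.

Walk through each heavy atom and fill implicit hydrogens from standard valence (C 4, N 3, O 2, S 2, halogen 1):
  atom 1: Br (halogen, monovalent) → 0 H
  atom 2: C, bond orders sum to 3 (valence 4) → 1 H
  atom 3: C, bond orders sum to 2 (valence 4) → 2 H
  atom 4: C, bond orders sum to 2 (valence 4) → 2 H
  atom 5: C, bond orders sum to 2 (valence 4) → 2 H
  atom 6: C, bond orders sum to 2 (valence 4) → 2 H
  atom 7: C, bond orders sum to 2 (valence 4) → 2 H
  atom 8: C, bond orders sum to 2 (valence 4) → 2 H
Totals → C:7, H:13, Br:1.
In Hill order: C7H13Br.

C7H13Br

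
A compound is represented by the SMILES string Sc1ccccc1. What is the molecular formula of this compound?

C6H6S

Walk through each heavy atom and fill implicit hydrogens from standard valence (C 4, N 3, O 2, S 2, halogen 1); for lowercase aromatic atoms, an aromatic c carries 1 H when it has two neighbours and 0 H with three, and aromatic n carries 0 H:
  atom 1: S, bond orders sum to 1 (valence 2) → 1 H
  atom 2: aromatic c, 3 neighbours → 0 H
  atom 3: aromatic c, 2 neighbours → 1 H
  atom 4: aromatic c, 2 neighbours → 1 H
  atom 5: aromatic c, 2 neighbours → 1 H
  atom 6: aromatic c, 2 neighbours → 1 H
  atom 7: aromatic c, 2 neighbours → 1 H
Totals → C:6, H:6, S:1.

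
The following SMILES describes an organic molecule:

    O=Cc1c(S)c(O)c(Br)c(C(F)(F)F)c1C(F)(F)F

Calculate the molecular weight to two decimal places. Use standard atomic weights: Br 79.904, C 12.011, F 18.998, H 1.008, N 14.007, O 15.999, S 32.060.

First, the molecular formula is C9H3BrF6O2S (counting implicit H from valence).
  Br: 1 × 79.904 = 79.904
  C: 9 × 12.011 = 108.099
  F: 6 × 18.998 = 113.988
  H: 3 × 1.008 = 3.024
  O: 2 × 15.999 = 31.998
  S: 1 × 32.060 = 32.060
Sum: 1×79.904 + 9×12.011 + 6×18.998 + 3×1.008 + 2×15.999 + 1×32.060 = 369.073 → 369.07 g/mol.

369.07 g/mol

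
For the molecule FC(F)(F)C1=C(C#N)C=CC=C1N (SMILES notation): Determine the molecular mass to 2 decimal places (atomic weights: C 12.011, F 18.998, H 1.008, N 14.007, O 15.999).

First, the molecular formula is C8H5F3N2 (counting implicit H from valence).
  C: 8 × 12.011 = 96.088
  F: 3 × 18.998 = 56.994
  H: 5 × 1.008 = 5.040
  N: 2 × 14.007 = 28.014
Sum: 8×12.011 + 3×18.998 + 5×1.008 + 2×14.007 = 186.136 → 186.14 g/mol.

186.14 g/mol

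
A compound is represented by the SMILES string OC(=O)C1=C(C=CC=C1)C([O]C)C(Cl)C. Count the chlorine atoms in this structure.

1

Scan the SMILES for Cl atoms (remember two-letter symbols like Cl and Br are single atoms).
Chlorine count: 1.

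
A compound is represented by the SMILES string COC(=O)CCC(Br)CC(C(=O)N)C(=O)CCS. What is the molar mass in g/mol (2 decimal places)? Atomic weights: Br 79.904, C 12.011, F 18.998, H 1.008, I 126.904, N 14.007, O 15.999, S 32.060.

First, the molecular formula is C11H18BrNO4S (counting implicit H from valence).
  Br: 1 × 79.904 = 79.904
  C: 11 × 12.011 = 132.121
  H: 18 × 1.008 = 18.144
  N: 1 × 14.007 = 14.007
  O: 4 × 15.999 = 63.996
  S: 1 × 32.060 = 32.060
Sum: 1×79.904 + 11×12.011 + 18×1.008 + 1×14.007 + 4×15.999 + 1×32.060 = 340.232 → 340.23 g/mol.

340.23 g/mol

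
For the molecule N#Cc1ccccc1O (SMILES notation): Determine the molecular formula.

Walk through each heavy atom and fill implicit hydrogens from standard valence (C 4, N 3, O 2, S 2, halogen 1); for lowercase aromatic atoms, an aromatic c carries 1 H when it has two neighbours and 0 H with three, and aromatic n carries 0 H:
  atom 1: N, bond orders sum to 3 (valence 3) → 0 H
  atom 2: C, bond orders sum to 4 (valence 4) → 0 H
  atom 3: aromatic c, 3 neighbours → 0 H
  atom 4: aromatic c, 2 neighbours → 1 H
  atom 5: aromatic c, 2 neighbours → 1 H
  atom 6: aromatic c, 2 neighbours → 1 H
  atom 7: aromatic c, 2 neighbours → 1 H
  atom 8: aromatic c, 3 neighbours → 0 H
  atom 9: O, bond orders sum to 1 (valence 2) → 1 H
Totals → C:7, H:5, N:1, O:1.
In Hill order: C7H5NO.

C7H5NO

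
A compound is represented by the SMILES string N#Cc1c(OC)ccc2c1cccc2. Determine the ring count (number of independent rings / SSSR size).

In SMILES, each pair of matching ring-closure digits denotes one ring-closing bond; the number of such bonds equals the number of independent rings.
Ring-closure bonds here: 2.

2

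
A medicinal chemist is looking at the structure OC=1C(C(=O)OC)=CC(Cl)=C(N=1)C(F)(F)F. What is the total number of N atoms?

Scan the SMILES for N atoms (remember two-letter symbols like Cl and Br are single atoms).
Nitrogen count: 1.

1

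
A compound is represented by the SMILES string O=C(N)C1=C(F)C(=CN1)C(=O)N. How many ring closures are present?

In SMILES, each pair of matching ring-closure digits denotes one ring-closing bond; the number of such bonds equals the number of independent rings.
Ring-closure bonds here: 1.

1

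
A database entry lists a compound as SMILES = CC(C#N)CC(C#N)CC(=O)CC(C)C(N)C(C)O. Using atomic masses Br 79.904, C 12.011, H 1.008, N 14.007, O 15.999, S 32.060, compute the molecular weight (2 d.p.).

265.36 g/mol

First, the molecular formula is C14H23N3O2 (counting implicit H from valence).
  C: 14 × 12.011 = 168.154
  H: 23 × 1.008 = 23.184
  N: 3 × 14.007 = 42.021
  O: 2 × 15.999 = 31.998
Sum: 14×12.011 + 23×1.008 + 3×14.007 + 2×15.999 = 265.357 → 265.36 g/mol.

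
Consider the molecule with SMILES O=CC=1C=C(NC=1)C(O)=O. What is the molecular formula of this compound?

C6H5NO3

Walk through each heavy atom and fill implicit hydrogens from standard valence (C 4, N 3, O 2, S 2, halogen 1):
  atom 1: O, bond orders sum to 2 (valence 2) → 0 H
  atom 2: C, bond orders sum to 3 (valence 4) → 1 H
  atom 3: C, bond orders sum to 4 (valence 4) → 0 H
  atom 4: C, bond orders sum to 3 (valence 4) → 1 H
  atom 5: C, bond orders sum to 4 (valence 4) → 0 H
  atom 6: N, bond orders sum to 2 (valence 3) → 1 H
  atom 7: C, bond orders sum to 3 (valence 4) → 1 H
  atom 8: C, bond orders sum to 4 (valence 4) → 0 H
  atom 9: O, bond orders sum to 1 (valence 2) → 1 H
  atom 10: O, bond orders sum to 2 (valence 2) → 0 H
Totals → C:6, H:5, N:1, O:3.
In Hill order: C6H5NO3.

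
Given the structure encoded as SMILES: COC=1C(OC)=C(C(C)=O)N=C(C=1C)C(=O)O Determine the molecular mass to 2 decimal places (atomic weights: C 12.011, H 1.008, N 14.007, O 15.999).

239.23 g/mol

First, the molecular formula is C11H13NO5 (counting implicit H from valence).
  C: 11 × 12.011 = 132.121
  H: 13 × 1.008 = 13.104
  N: 1 × 14.007 = 14.007
  O: 5 × 15.999 = 79.995
Sum: 11×12.011 + 13×1.008 + 1×14.007 + 5×15.999 = 239.227 → 239.23 g/mol.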